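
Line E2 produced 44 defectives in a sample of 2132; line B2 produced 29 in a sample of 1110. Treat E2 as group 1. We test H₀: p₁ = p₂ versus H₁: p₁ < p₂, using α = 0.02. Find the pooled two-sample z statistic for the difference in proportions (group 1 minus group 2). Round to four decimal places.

p̂₁ = 44/2132 ≈ 0.020638, p̂₂ = 29/1110 ≈ 0.026126.
Pooled p̂ = (44+29)/(2132+1110) = 73/3242 = 0.022517.
SE = √(0.02201 × 0.00136994) = 0.005491.
z = (0.020638 − 0.026126)/0.005491 = -0.005488/0.005491 = -0.9995.
p-value = P(Z < -0.999) ≈ 0.1588, so at α = 0.02 we fail to reject H₀.

z = -0.9995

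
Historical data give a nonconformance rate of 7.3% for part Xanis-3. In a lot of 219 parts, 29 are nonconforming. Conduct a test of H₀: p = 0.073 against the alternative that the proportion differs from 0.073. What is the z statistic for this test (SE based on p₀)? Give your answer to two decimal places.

z = 3.38

p̂ = 29/219 = 0.1324.
Standard error under H₀: √(0.073×0.927/219) = 0.0176.
z = (0.1324 − 0.073)/0.0176 = 0.0594/0.0176 = 3.38.
Two-sided p-value ≈ 2·Φ(−3.380) = 0.0007.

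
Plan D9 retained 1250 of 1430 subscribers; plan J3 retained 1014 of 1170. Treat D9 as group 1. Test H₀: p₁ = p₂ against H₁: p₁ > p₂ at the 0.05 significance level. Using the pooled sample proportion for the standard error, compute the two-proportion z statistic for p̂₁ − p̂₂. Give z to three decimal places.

p̂₁ = 1250/1430 ≈ 0.87413, p̂₂ = 1014/1170 ≈ 0.86667.
Pooled p̂ = (1250+1014)/(1430+1170) = 2264/2600 = 0.87077.
SE = √(p̂(1−p̂)(1/n₁+1/n₂)) = √(0.87077·0.12923·0.001554) = √(0.000174872) = 0.01322.
z = (0.87413 − 0.86667)/0.01322 = 0.00746/0.01322 = 0.564.
p-value = P(Z > 0.564) ≈ 0.2864. With α = 0.05, fail to reject H₀.

z = 0.564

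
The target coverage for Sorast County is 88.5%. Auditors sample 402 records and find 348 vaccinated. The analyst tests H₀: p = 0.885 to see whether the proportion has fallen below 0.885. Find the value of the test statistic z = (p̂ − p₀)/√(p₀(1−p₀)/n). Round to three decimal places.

z = -1.215

p̂ = 348/402 = 0.86567.
Standard error under H₀: √(0.885×0.115/402) = 0.01591.
z = (0.86567 − 0.885)/0.01591 = -0.01933/0.01591 = -1.215.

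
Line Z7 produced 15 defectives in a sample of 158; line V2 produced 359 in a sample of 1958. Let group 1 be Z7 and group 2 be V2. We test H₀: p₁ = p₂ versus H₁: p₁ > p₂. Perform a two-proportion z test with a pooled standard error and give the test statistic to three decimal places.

z = -2.803

p̂₁ = 15/158 = 0.0949367, p̂₂ = 359/1958 = 0.1833504.
Pooled p̂ = (15+359)/(158+1958) = 374/2116 = 0.1767486.
SE = √(0.145509 × 0.00683984) = 0.0315477.
z = (0.0949367 − 0.1833504)/0.0315477 = -0.0884137/0.0315477 = -2.803.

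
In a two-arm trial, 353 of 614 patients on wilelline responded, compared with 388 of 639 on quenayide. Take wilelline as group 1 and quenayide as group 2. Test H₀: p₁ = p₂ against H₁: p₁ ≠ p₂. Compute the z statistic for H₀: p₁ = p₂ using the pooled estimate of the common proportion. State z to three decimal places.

z = -1.162

p̂₁ = 353/614 = 0.57492, p̂₂ = 388/639 = 0.60720.
Pooled p̂ = (353+388)/(614+639) = 741/1253 = 0.59138.
SE = √(0.24165 × 0.00319361) = 0.02778.
z = (0.57492 − 0.60720)/0.02778 = -0.03228/0.02778 = -1.162.
p-value = 2·P(Z > 1.162) ≈ 0.2452.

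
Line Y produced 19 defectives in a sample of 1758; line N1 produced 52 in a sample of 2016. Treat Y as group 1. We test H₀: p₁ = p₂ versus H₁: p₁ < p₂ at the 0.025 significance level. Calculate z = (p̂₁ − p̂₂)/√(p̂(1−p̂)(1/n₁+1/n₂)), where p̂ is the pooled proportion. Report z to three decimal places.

p̂₁ = 19/1758 ≈ 0.010808, p̂₂ = 52/2016 ≈ 0.025794.
Pooled p̂ = (19+52)/(1758+2016) = 71/3774 = 0.018813.
SE = √(p̂(1−p̂)(1/n₁+1/n₂)) = √(0.018813·0.981187·0.00106486) = √(1.96563e-05) = 0.004434.
z = (0.010808 − 0.025794)/0.004434 = -0.014986/0.004434 = -3.380.
p-value = P(Z < -3.380) ≈ 0.0004, so at α = 0.025 we reject H₀.

z = -3.380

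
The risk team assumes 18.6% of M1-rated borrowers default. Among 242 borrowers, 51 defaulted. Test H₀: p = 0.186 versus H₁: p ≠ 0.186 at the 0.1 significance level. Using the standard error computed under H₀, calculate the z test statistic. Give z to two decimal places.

p̂ = 51/242 ≈ 0.2107.
Standard error under H₀: √(0.186×0.814/242) = 0.0250.
z = (0.2107 − 0.186)/0.0250 = 0.0247/0.0250 = 0.99.
Two-sided p-value ≈ 2·Φ(−0.989) = 0.3225, so at α = 0.1 we fail to reject H₀.

z = 0.99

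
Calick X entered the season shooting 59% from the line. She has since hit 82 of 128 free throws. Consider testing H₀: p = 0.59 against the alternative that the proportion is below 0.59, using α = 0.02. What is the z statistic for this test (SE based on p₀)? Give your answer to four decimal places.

z = 1.1645

p̂ = 82/128 ≈ 0.640625.
Standard error under H₀: √(0.59×0.41/128) = 0.043472.
z = (0.640625 − 0.59)/0.043472 = 0.050625/0.043472 = 1.1645.
p-value = P(Z < 1.165) ≈ 0.8779; since p > α = 0.02, fail to reject H₀.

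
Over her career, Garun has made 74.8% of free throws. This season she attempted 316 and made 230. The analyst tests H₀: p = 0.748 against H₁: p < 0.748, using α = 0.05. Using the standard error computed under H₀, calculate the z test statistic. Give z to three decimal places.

p̂ = 230/316 ≈ 0.72785.
Under H₀, SE = √(0.748·0.252/316) = √(0.000596506) = 0.02442.
z = (0.72785 − 0.748)/0.02442 = -0.02015/0.02442 = -0.825.
p-value = P(Z < -0.825) ≈ 0.2047. With α = 0.05, fail to reject H₀.

z = -0.825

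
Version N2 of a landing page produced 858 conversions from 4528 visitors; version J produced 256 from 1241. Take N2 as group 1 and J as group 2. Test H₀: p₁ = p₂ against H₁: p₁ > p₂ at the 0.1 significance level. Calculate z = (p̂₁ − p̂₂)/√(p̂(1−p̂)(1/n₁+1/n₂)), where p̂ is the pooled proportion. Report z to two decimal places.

z = -1.33

p̂₁ = 858/4528 = 0.1895, p̂₂ = 256/1241 = 0.2063.
Pooled p̂ = (858+256)/(4528+1241) = 1114/5769 = 0.1931.
SE = √(0.155813 × 0.00102665) = 0.0126.
z = (0.1895 − 0.2063)/0.0126 = -0.0168/0.0126 = -1.33.
p-value = P(Z > -1.328) ≈ 0.9079. With α = 0.1, fail to reject H₀.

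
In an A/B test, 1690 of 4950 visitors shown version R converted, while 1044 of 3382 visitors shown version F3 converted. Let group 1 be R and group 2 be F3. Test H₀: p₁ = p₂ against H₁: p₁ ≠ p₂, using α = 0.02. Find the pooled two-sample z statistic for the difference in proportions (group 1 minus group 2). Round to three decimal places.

z = 3.124

p̂₁ = 1690/4950 ≈ 0.341414, p̂₂ = 1044/3382 ≈ 0.308693.
Pooled p̂ = (1690+1044)/(4950+3382) = 2734/8332 = 0.328133.
SE = √(0.220462 × 0.000497703) = 0.010475.
z = (0.341414 − 0.308693)/0.010475 = 0.032721/0.010475 = 3.124.
p-value = 2·P(Z > 3.124) ≈ 0.0018. With α = 0.02, reject H₀.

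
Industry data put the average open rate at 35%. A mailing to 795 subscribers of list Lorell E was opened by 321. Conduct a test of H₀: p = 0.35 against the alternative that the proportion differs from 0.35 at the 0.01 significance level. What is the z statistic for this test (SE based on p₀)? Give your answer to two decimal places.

z = 3.18

p̂ = 321/795 = 0.4038.
Standard error under H₀: √(0.35×0.65/795) = 0.0169.
z = (0.4038 − 0.35)/0.0169 = 0.0538/0.0169 = 3.18.
p-value = 2·P(Z > 3.179) ≈ 0.0015, so at α = 0.01 we reject H₀.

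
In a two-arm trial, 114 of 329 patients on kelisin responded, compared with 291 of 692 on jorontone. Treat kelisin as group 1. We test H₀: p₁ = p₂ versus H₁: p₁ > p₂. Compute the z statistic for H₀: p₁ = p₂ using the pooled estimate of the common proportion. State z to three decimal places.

p̂₁ = 114/329 = 0.34650, p̂₂ = 291/692 = 0.42052.
Pooled p̂ = (114+291)/(329+692) = 405/1021 = 0.39667.
SE = √(p̂(1−p̂)(1/n₁+1/n₂)) = √(0.39667·0.60333·0.0044846) = √(0.00107327) = 0.03276.
z = (0.34650 − 0.42052)/0.03276 = -0.07402/0.03276 = -2.259.
p-value = P(Z > -2.259) ≈ 0.9881.

z = -2.259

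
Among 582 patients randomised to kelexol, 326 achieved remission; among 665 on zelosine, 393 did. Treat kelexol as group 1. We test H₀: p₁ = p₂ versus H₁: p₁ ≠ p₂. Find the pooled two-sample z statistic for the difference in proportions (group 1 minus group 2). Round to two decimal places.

p̂₁ = 326/582 = 0.5601, p̂₂ = 393/665 = 0.5910.
Pooled p̂ = (326+393)/(582+665) = 719/1247 = 0.5766.
SE = √(0.244135 × 0.00322197) = 0.0280.
z = (0.5601 − 0.5910)/0.0280 = -0.0309/0.0280 = -1.10.

z = -1.10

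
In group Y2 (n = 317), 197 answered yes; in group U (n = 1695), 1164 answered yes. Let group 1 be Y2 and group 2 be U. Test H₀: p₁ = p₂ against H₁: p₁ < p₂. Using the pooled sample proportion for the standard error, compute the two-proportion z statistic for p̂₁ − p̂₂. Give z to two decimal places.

z = -2.28

p̂₁ = 197/317 = 0.6215, p̂₂ = 1164/1695 = 0.6867.
Pooled p̂ = (197+1164)/(317+1695) = 1361/2012 = 0.6764.
SE = √(p̂(1−p̂)(1/n₁+1/n₂)) = √(0.6764·0.3236·0.00374454) = √(0.000819563) = 0.0286.
z = (0.6215 − 0.6867)/0.0286 = -0.0652/0.0286 = -2.28.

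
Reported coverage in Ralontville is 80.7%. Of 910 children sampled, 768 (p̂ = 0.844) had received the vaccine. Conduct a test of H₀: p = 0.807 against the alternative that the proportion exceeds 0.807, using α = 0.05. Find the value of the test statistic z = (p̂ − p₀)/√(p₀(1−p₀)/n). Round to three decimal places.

p̂ = 768/910 ≈ 0.843956.
SE = √(p₀(1−p₀)/n) = √(0.15575/910) = 0.013083.
z = (0.843956 − 0.807)/0.013083 = 0.036956/0.013083 = 2.825.
p-value = P(Z > 2.825) ≈ 0.0024; since p < α = 0.05, reject H₀.

z = 2.825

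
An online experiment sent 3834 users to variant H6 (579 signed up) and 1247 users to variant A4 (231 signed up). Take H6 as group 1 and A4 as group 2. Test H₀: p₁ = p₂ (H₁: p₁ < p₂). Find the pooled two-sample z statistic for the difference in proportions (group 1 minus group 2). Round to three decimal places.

p̂₁ = 579/3834 = 0.15102, p̂₂ = 231/1247 = 0.18524.
Pooled p̂ = (579+231)/(3834+1247) = 810/5081 = 0.15942.
SE = √(0.134004 × 0.00106275) = 0.01193.
z = (0.15102 − 0.18524)/0.01193 = -0.03422/0.01193 = -2.868.
p-value = P(Z < -2.868) ≈ 0.0021.

z = -2.868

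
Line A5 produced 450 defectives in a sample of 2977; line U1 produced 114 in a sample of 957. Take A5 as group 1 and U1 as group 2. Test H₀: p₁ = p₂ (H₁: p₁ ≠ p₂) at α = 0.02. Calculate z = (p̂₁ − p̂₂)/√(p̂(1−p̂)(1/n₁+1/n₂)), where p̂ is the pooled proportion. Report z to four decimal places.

p̂₁ = 450/2977 ≈ 0.1511589, p̂₂ = 114/957 ≈ 0.1191223.
Pooled p̂ = (450+114)/(2977+957) = 564/3934 = 0.1433655.
SE = √(0.122812 × 0.00138084) = 0.0130224.
z = (0.1511589 − 0.1191223)/0.0130224 = 0.0320366/0.0130224 = 2.4601.
p-value = 2·P(Z > 2.460) ≈ 0.0139, so at α = 0.02 we reject H₀.

z = 2.4601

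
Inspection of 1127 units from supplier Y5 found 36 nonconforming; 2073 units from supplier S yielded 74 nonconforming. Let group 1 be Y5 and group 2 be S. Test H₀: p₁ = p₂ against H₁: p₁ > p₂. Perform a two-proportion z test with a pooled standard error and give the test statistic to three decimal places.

p̂₁ = 36/1127 = 0.031943, p̂₂ = 74/2073 = 0.035697.
Pooled p̂ = (36+74)/(1127+2073) = 110/3200 = 0.034375.
SE = √(p̂(1−p̂)(1/n₁+1/n₂)) = √(0.034375·0.965625·0.0013697) = √(4.54651e-05) = 0.006743.
z = (0.031943 − 0.035697)/0.006743 = -0.003754/0.006743 = -0.557.
p-value = P(Z > -0.557) ≈ 0.7111.

z = -0.557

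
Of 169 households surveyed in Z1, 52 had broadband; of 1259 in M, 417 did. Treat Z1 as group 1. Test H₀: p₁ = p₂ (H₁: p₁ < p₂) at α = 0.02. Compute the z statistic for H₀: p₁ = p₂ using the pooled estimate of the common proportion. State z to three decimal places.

p̂₁ = 52/169 ≈ 0.307692, p̂₂ = 417/1259 ≈ 0.331215.
Pooled p̂ = (52+417)/(169+1259) = 469/1428 = 0.328431.
SE = √(0.220564 × 0.00671144) = 0.038475.
z = (0.307692 − 0.331215)/0.038475 = -0.023523/0.038475 = -0.611.
p-value = P(Z < -0.611) ≈ 0.2705, so at α = 0.02 we fail to reject H₀.

z = -0.611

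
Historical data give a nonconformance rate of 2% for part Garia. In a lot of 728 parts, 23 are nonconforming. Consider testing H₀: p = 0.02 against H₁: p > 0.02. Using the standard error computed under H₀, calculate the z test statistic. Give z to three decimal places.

z = 2.234

p̂ = 23/728 ≈ 0.031593.
SE = √(p₀(1−p₀)/n) = √(0.0196/728) = 0.005189.
z = (0.031593 − 0.02)/0.005189 = 0.011593/0.005189 = 2.234.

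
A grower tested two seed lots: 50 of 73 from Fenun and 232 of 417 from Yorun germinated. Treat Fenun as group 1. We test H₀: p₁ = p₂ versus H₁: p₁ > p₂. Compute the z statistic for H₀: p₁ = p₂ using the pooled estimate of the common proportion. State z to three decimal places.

z = 2.050

p̂₁ = 50/73 = 0.68493, p̂₂ = 232/417 = 0.55635.
Pooled p̂ = (50+232)/(73+417) = 282/490 = 0.57551.
SE = √(p̂(1−p̂)(1/n₁+1/n₂)) = √(0.57551·0.42449·0.0160967) = √(0.0039324) = 0.06271.
z = (0.68493 − 0.55635)/0.06271 = 0.12858/0.06271 = 2.050.
p-value = P(Z > 2.050) ≈ 0.0202.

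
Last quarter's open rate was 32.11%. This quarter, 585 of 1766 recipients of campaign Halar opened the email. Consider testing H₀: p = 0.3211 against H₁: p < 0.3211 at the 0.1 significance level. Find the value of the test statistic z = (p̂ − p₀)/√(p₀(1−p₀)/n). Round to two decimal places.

z = 0.91

p̂ = 585/1766 ≈ 0.33126.
SE = √(p₀(1−p₀)/n) = √(0.21799/1766) = 0.01111.
z = (0.33126 − 0.3211)/0.01111 = 0.01016/0.01111 = 0.91.
p-value = P(Z < 0.914) ≈ 0.8197. With α = 0.1, fail to reject H₀.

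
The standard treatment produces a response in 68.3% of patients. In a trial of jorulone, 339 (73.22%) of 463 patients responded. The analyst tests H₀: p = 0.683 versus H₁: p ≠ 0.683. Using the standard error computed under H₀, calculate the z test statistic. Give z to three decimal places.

z = 2.274

p̂ = 339/463 = 0.732181.
Standard error under H₀: √(0.683×0.317/463) = 0.021625.
z = (0.732181 − 0.683)/0.021625 = 0.049181/0.021625 = 2.274.
Two-sided p-value ≈ 2·Φ(−2.274) = 0.0229.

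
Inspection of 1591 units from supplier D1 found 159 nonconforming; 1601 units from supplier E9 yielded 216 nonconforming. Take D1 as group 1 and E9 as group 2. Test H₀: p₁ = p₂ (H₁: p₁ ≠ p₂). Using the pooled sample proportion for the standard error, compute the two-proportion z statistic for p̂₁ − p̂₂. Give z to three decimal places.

z = -3.069

p̂₁ = 159/1591 = 0.099937, p̂₂ = 216/1601 = 0.134916.
Pooled p̂ = (159+216)/(1591+1601) = 375/3192 = 0.117481.
SE = √(p̂(1−p̂)(1/n₁+1/n₂)) = √(0.117481·0.882519·0.00125315) = √(0.000129925) = 0.011398.
z = (0.099937 − 0.134916)/0.011398 = -0.034979/0.011398 = -3.069.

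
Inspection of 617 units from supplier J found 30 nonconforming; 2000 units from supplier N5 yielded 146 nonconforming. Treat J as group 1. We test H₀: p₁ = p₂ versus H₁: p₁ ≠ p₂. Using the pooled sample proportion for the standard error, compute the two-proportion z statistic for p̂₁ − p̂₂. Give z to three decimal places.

p̂₁ = 30/617 = 0.04862, p̂₂ = 146/2000 = 0.07300.
Pooled p̂ = (30+146)/(617+2000) = 176/2617 = 0.06725.
SE = √(p̂(1−p̂)(1/n₁+1/n₂)) = √(0.06725·0.93275·0.00212075) = √(0.000133034) = 0.01153.
z = (0.04862 − 0.07300)/0.01153 = -0.02438/0.01153 = -2.114.

z = -2.114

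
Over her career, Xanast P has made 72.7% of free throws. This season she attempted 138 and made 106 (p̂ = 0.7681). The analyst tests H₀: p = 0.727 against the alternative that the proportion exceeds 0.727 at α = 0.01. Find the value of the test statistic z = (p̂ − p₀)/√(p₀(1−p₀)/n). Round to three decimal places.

z = 1.084

p̂ = 106/138 ≈ 0.76812.
Standard error under H₀: √(0.727×0.273/138) = 0.03792.
z = (0.76812 − 0.727)/0.03792 = 0.04112/0.03792 = 1.084.
p-value = P(Z > 1.084) ≈ 0.1391, so at α = 0.01 we fail to reject H₀.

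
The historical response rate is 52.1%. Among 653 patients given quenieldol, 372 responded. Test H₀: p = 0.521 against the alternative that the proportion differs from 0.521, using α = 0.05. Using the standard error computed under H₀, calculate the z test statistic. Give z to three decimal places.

z = 2.490

p̂ = 372/653 ≈ 0.56968.
Standard error under H₀: √(0.521×0.479/653) = 0.01955.
z = (0.56968 − 0.521)/0.01955 = 0.04868/0.01955 = 2.490.
p-value = 2·P(Z > 2.490) ≈ 0.0128. With α = 0.05, reject H₀.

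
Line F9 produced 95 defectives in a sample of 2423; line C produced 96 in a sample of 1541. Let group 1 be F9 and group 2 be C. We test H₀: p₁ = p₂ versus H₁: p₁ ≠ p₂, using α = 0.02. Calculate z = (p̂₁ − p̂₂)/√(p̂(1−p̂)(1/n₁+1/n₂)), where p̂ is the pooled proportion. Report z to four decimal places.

p̂₁ = 95/2423 = 0.03920759, p̂₂ = 96/1541 = 0.06229721.
Pooled p̂ = (95+96)/(2423+1541) = 191/3964 = 0.04818365.
SE = √(0.045862 × 0.00106164) = 0.00697775.
z = (0.03920759 − 0.06229721)/0.00697775 = -0.02308962/0.00697775 = -3.3090.
p-value = 2·P(Z > 3.309) ≈ 0.0009. With α = 0.02, reject H₀.

z = -3.3090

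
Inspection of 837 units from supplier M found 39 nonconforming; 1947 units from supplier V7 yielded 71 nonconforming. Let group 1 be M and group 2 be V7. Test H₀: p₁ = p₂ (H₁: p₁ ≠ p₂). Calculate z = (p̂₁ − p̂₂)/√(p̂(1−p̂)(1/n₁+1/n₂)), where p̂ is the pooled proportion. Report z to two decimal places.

p̂₁ = 39/837 = 0.04659, p̂₂ = 71/1947 = 0.03647.
Pooled p̂ = (39+71)/(837+1947) = 110/2784 = 0.03951.
SE = √(p̂(1−p̂)(1/n₁+1/n₂)) = √(0.03951·0.96049·0.00170835) = √(6.48326e-05) = 0.00805.
z = (0.04659 − 0.03647)/0.00805 = 0.01012/0.00805 = 1.26.
Two-sided p-value ≈ 2·Φ(−1.258) = 0.2084.

z = 1.26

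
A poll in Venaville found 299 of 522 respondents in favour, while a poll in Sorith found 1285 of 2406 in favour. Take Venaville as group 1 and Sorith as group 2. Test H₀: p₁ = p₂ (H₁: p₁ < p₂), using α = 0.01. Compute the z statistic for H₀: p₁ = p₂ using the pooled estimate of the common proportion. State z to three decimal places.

p̂₁ = 299/522 ≈ 0.57280, p̂₂ = 1285/2406 ≈ 0.53408.
Pooled p̂ = (299+1285)/(522+2406) = 1584/2928 = 0.54098.
SE = √(p̂(1−p̂)(1/n₁+1/n₂)) = √(0.54098·0.45902·0.00233134) = √(0.000578918) = 0.02406.
z = (0.57280 − 0.53408)/0.02406 = 0.03872/0.02406 = 1.609.
p-value = P(Z < 1.609) ≈ 0.9462, so at α = 0.01 we fail to reject H₀.

z = 1.609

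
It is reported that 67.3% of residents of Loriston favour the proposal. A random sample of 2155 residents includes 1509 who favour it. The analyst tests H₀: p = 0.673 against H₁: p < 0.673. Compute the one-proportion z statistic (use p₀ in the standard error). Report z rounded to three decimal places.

p̂ = 1509/2155 ≈ 0.700232.
SE = √(p₀(1−p₀)/n) = √(0.22007/2155) = 0.010105.
z = (0.700232 − 0.673)/0.010105 = 0.027232/0.010105 = 2.695.
p-value = P(Z < 2.695) ≈ 0.9965.

z = 2.695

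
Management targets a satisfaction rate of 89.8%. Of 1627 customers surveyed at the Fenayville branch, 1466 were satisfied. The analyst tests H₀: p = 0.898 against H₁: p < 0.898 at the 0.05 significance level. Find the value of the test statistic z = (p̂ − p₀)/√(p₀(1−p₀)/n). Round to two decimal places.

p̂ = 1466/1627 = 0.90104.
Standard error under H₀: √(0.898×0.102/1627) = 0.00750.
z = (0.90104 − 0.898)/0.00750 = 0.00304/0.00750 = 0.41.
p-value = P(Z < 0.406) ≈ 0.6576. With α = 0.05, fail to reject H₀.

z = 0.41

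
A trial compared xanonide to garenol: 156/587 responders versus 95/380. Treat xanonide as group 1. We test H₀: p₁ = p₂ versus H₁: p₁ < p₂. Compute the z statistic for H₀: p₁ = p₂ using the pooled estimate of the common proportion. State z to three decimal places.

z = 0.546

p̂₁ = 156/587 = 0.26576, p̂₂ = 95/380 = 0.25000.
Pooled p̂ = (156+95)/(587+380) = 251/967 = 0.25957.
SE = √(0.192191 × 0.00433516) = 0.02886.
z = (0.26576 − 0.25000)/0.02886 = 0.01576/0.02886 = 0.546.
p-value = P(Z < 0.546) ≈ 0.7074.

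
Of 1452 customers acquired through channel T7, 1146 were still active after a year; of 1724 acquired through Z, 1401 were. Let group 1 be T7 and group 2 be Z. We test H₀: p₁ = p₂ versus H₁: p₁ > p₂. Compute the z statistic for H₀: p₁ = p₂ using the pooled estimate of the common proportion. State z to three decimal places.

z = -1.648

p̂₁ = 1146/1452 = 0.789256, p̂₂ = 1401/1724 = 0.812645.
Pooled p̂ = (1146+1401)/(1452+1724) = 2547/3176 = 0.801952.
SE = √(0.158825 × 0.00126875) = 0.014195.
z = (0.789256 − 0.812645)/0.014195 = -0.023389/0.014195 = -1.648.
p-value = P(Z > -1.648) ≈ 0.9503.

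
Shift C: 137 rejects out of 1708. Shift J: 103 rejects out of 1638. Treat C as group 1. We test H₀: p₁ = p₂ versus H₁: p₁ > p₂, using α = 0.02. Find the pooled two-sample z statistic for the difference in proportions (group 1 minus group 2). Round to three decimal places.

p̂₁ = 137/1708 = 0.080211, p̂₂ = 103/1638 = 0.062882.
Pooled p̂ = (137+103)/(1708+1638) = 240/3346 = 0.071727.
SE = √(0.0665826 × 0.00119598) = 0.008924.
z = (0.080211 − 0.062882)/0.008924 = 0.017329/0.008924 = 1.942.
p-value = P(Z > 1.942) ≈ 0.0261; since p > α = 0.02, fail to reject H₀.

z = 1.942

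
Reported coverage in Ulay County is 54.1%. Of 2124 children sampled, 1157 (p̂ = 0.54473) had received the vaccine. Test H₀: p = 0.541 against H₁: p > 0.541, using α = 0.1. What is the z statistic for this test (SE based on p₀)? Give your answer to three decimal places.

p̂ = 1157/2124 ≈ 0.54473.
SE = √(p₀(1−p₀)/n) = √(0.24832/2124) = 0.01081.
z = (0.54473 − 0.541)/0.01081 = 0.00373/0.01081 = 0.345.
p-value = P(Z > 0.345) ≈ 0.3652, so at α = 0.1 we fail to reject H₀.

z = 0.345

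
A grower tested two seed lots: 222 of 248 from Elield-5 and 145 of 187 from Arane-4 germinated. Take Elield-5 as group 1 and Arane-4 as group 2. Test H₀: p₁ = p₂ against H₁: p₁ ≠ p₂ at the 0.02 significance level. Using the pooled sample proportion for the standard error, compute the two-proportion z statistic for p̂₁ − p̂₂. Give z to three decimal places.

z = 3.405

p̂₁ = 222/248 = 0.89516, p̂₂ = 145/187 = 0.77540.
Pooled p̂ = (222+145)/(248+187) = 367/435 = 0.84368.
SE = √(0.131885 × 0.00937985) = 0.03517.
z = (0.89516 − 0.77540)/0.03517 = 0.11976/0.03517 = 3.405.
p-value = 2·P(Z > 3.405) ≈ 0.0007, so at α = 0.02 we reject H₀.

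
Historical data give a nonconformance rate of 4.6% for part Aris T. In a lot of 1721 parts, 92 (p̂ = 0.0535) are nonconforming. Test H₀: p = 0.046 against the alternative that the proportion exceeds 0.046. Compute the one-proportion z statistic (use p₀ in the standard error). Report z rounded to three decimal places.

z = 1.477

p̂ = 92/1721 ≈ 0.05346.
Under H₀, SE = √(0.046·0.954/1721) = √(2.54991e-05) = 0.00505.
z = (0.05346 − 0.046)/0.00505 = 0.00746/0.00505 = 1.477.
p-value = P(Z > 1.477) ≈ 0.0699.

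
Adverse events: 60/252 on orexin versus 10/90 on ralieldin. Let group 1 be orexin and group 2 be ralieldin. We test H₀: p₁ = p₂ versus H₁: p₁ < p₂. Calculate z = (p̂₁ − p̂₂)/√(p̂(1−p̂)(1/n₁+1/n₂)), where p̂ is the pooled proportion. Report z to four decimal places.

z = 2.5630

p̂₁ = 60/252 ≈ 0.238095, p̂₂ = 10/90 ≈ 0.111111.
Pooled p̂ = (60+10)/(252+90) = 70/342 = 0.204678.
SE = √(0.162785 × 0.0150794) = 0.049545.
z = (0.238095 − 0.111111)/0.049545 = 0.126984/0.049545 = 2.5630.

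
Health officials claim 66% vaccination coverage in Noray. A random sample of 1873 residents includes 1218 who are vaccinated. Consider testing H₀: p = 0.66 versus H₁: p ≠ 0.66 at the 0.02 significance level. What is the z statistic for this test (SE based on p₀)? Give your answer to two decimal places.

z = -0.89

p̂ = 1218/1873 = 0.6503.
Standard error under H₀: √(0.66×0.34/1873) = 0.0109.
z = (0.6503 − 0.66)/0.0109 = -0.0097/0.0109 = -0.89.
p-value = 2·P(Z > 0.887) ≈ 0.3752. With α = 0.02, fail to reject H₀.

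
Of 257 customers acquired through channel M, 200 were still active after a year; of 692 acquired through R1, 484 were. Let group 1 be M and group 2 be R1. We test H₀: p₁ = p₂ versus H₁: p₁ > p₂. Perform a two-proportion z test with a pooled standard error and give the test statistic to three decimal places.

z = 2.404

p̂₁ = 200/257 = 0.77821, p̂₂ = 484/692 = 0.69942.
Pooled p̂ = (200+484)/(257+692) = 684/949 = 0.72076.
SE = √(0.201266 × 0.00533614) = 0.03277.
z = (0.77821 − 0.69942)/0.03277 = 0.07879/0.03277 = 2.404.
p-value = P(Z > 2.404) ≈ 0.0081.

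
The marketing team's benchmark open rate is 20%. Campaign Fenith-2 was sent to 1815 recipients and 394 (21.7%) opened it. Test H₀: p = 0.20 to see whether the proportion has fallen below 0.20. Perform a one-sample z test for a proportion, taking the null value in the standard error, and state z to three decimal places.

p̂ = 394/1815 ≈ 0.21708.
Standard error under H₀: √(0.2×0.8/1815) = 0.00939.
z = (0.21708 − 0.2)/0.00939 = 0.01708/0.00939 = 1.819.
p-value = P(Z < 1.819) ≈ 0.9656.

z = 1.819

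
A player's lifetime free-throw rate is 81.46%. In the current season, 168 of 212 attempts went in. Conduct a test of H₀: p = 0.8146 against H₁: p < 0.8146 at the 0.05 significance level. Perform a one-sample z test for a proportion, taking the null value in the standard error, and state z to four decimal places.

p̂ = 168/212 = 0.792453.
SE = √(p₀(1−p₀)/n) = √(0.15103/212) = 0.026691.
z = (0.792453 − 0.8146)/0.026691 = -0.022147/0.026691 = -0.8298.
p-value = P(Z < -0.830) ≈ 0.2033. With α = 0.05, fail to reject H₀.

z = -0.8298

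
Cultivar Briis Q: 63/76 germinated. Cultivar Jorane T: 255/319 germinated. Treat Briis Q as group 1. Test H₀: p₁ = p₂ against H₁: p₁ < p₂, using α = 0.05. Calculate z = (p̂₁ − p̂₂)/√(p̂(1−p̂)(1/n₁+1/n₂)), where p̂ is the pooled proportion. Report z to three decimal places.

z = 0.585

p̂₁ = 63/76 ≈ 0.82895, p̂₂ = 255/319 ≈ 0.79937.
Pooled p̂ = (63+255)/(76+319) = 318/395 = 0.80506.
SE = √(0.156936 × 0.0162927) = 0.05057.
z = (0.82895 − 0.79937)/0.05057 = 0.02958/0.05057 = 0.585.
p-value = P(Z < 0.585) ≈ 0.7207, so at α = 0.05 we fail to reject H₀.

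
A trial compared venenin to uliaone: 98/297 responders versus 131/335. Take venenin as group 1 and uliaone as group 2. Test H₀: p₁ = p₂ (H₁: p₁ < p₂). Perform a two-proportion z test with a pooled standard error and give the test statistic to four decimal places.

p̂₁ = 98/297 = 0.329966, p̂₂ = 131/335 = 0.391045.
Pooled p̂ = (98+131)/(297+335) = 229/632 = 0.362342.
SE = √(p̂(1−p̂)(1/n₁+1/n₂)) = √(0.362342·0.637658·0.00635208) = √(0.00146765) = 0.038310.
z = (0.329966 − 0.391045)/0.038310 = -0.061079/0.038310 = -1.5943.
p-value = P(Z < -1.594) ≈ 0.0554.

z = -1.5943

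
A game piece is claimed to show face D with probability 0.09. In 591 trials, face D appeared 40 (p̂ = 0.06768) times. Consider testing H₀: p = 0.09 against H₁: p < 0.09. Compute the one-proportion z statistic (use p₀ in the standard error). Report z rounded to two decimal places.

z = -1.90

p̂ = 40/591 ≈ 0.06768.
Standard error under H₀: √(0.09×0.91/591) = 0.01177.
z = (0.06768 − 0.09)/0.01177 = -0.02232/0.01177 = -1.90.
p-value = P(Z < -1.896) ≈ 0.0290.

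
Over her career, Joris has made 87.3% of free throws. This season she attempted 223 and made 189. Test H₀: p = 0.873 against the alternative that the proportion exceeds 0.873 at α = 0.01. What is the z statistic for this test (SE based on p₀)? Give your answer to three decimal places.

z = -1.142

p̂ = 189/223 ≈ 0.84753.
Under H₀, SE = √(0.873·0.127/223) = √(0.000497179) = 0.02230.
z = (0.84753 − 0.873)/0.02230 = -0.02547/0.02230 = -1.142.
p-value = P(Z > -1.142) ≈ 0.8733; since p > α = 0.01, fail to reject H₀.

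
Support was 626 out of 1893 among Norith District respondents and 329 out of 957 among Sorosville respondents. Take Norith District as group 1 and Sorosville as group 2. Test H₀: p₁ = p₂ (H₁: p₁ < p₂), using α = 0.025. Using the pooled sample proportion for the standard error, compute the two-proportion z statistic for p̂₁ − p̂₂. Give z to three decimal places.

p̂₁ = 626/1893 ≈ 0.33069, p̂₂ = 329/957 ≈ 0.34378.
Pooled p̂ = (626+329)/(1893+957) = 955/2850 = 0.33509.
SE = √(p̂(1−p̂)(1/n₁+1/n₂)) = √(0.33509·0.66491·0.00157319) = √(0.000350514) = 0.01872.
z = (0.33069 − 0.34378)/0.01872 = -0.01309/0.01872 = -0.699.
p-value = P(Z < -0.699) ≈ 0.2422; since p > α = 0.025, fail to reject H₀.

z = -0.699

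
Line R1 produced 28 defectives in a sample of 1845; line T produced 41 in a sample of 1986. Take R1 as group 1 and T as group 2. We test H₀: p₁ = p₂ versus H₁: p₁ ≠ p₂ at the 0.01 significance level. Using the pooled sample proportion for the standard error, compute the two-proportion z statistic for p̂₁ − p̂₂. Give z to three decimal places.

p̂₁ = 28/1845 = 0.015176, p̂₂ = 41/1986 = 0.020645.
Pooled p̂ = (28+41)/(1845+1986) = 69/3831 = 0.018011.
SE = √(p̂(1−p̂)(1/n₁+1/n₂)) = √(0.018011·0.981989·0.00104553) = √(1.84918e-05) = 0.004300.
z = (0.015176 − 0.020645)/0.004300 = -0.005469/0.004300 = -1.272.
p-value = 2·P(Z > 1.272) ≈ 0.2035, so at α = 0.01 we fail to reject H₀.

z = -1.272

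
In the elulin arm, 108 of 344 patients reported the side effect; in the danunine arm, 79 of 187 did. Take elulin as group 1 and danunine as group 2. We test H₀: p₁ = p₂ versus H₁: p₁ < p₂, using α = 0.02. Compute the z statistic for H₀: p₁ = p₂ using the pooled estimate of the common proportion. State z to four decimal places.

p̂₁ = 108/344 = 0.313953, p̂₂ = 79/187 = 0.422460.
Pooled p̂ = (108+79)/(344+187) = 187/531 = 0.352166.
SE = √(p̂(1−p̂)(1/n₁+1/n₂)) = √(0.352166·0.647834·0.00825457) = √(0.00188324) = 0.043396.
z = (0.313953 − 0.422460)/0.043396 = -0.108507/0.043396 = -2.5004.
p-value = P(Z < -2.500) ≈ 0.0062, so at α = 0.02 we reject H₀.

z = -2.5004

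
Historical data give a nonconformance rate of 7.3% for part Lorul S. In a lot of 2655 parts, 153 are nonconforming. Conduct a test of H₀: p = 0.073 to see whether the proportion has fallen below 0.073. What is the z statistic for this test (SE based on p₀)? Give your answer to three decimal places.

p̂ = 153/2655 ≈ 0.057627.
Under H₀, SE = √(0.073·0.927/2655) = √(2.54881e-05) = 0.005049.
z = (0.057627 − 0.073)/0.005049 = -0.015373/0.005049 = -3.045.
p-value = P(Z < -3.045) ≈ 0.0012.

z = -3.045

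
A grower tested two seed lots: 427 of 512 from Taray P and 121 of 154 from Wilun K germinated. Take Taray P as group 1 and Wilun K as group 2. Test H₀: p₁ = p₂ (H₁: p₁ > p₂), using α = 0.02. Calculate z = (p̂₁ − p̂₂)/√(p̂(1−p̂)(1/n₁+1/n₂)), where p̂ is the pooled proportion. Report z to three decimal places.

z = 1.376

p̂₁ = 427/512 ≈ 0.83398, p̂₂ = 121/154 ≈ 0.78571.
Pooled p̂ = (427+121)/(512+154) = 548/666 = 0.82282.
SE = √(0.145785 × 0.00844663) = 0.03509.
z = (0.83398 − 0.78571)/0.03509 = 0.04827/0.03509 = 1.376.
p-value = P(Z > 1.376) ≈ 0.0845. With α = 0.02, fail to reject H₀.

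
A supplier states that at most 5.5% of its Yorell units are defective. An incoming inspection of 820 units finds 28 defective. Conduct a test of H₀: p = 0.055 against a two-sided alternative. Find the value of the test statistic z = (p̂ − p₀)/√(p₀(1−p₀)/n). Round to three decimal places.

p̂ = 28/820 = 0.03415.
SE = √(p₀(1−p₀)/n) = √(0.051975/820) = 0.00796.
z = (0.03415 − 0.055)/0.00796 = -0.02085/0.00796 = -2.619.
p-value = 2·P(Z > 2.619) ≈ 0.0088.

z = -2.619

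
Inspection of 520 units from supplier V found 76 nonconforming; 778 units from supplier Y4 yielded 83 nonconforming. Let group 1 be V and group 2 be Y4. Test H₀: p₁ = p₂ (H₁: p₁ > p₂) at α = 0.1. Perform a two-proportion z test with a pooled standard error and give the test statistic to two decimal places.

p̂₁ = 76/520 = 0.14615, p̂₂ = 83/778 = 0.10668.
Pooled p̂ = (76+83)/(520+778) = 159/1298 = 0.12250.
SE = √(p̂(1−p̂)(1/n₁+1/n₂)) = √(0.12250·0.87750·0.00320842) = √(0.000344876) = 0.01857.
z = (0.14615 − 0.10668)/0.01857 = 0.03947/0.01857 = 2.13.
p-value = P(Z > 2.125) ≈ 0.0168, so at α = 0.1 we reject H₀.

z = 2.13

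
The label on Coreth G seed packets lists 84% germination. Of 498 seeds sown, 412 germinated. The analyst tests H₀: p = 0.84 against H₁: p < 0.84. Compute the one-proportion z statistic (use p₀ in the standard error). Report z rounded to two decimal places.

z = -0.77

p̂ = 412/498 ≈ 0.8273.
Under H₀, SE = √(0.84·0.16/498) = √(0.00026988) = 0.0164.
z = (0.8273 − 0.84)/0.0164 = -0.0127/0.0164 = -0.77.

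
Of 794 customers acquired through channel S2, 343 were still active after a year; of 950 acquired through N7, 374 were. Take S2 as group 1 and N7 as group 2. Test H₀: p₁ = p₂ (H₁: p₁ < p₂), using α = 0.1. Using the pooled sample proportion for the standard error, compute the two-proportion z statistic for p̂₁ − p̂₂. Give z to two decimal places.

z = 1.62

p̂₁ = 343/794 = 0.4320, p̂₂ = 374/950 = 0.3937.
Pooled p̂ = (343+374)/(794+950) = 717/1744 = 0.4111.
SE = √(0.242101 × 0.00231208) = 0.0237.
z = (0.4320 − 0.3937)/0.0237 = 0.0383/0.0237 = 1.62.
p-value = P(Z < 1.619) ≈ 0.9473, so at α = 0.1 we fail to reject H₀.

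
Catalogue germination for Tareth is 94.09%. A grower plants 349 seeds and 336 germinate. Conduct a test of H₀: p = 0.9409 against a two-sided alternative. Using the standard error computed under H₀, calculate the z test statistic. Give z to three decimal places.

z = 1.731

p̂ = 336/349 ≈ 0.96275.
SE = √(p₀(1−p₀)/n) = √(0.055607/349) = 0.01262.
z = (0.96275 − 0.9409)/0.01262 = 0.02185/0.01262 = 1.731.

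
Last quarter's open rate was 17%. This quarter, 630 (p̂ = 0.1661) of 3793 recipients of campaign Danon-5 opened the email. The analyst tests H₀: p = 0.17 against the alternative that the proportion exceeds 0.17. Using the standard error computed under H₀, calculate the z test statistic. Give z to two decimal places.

p̂ = 630/3793 ≈ 0.1661.
Under H₀, SE = √(0.17·0.83/3793) = √(3.72001e-05) = 0.0061.
z = (0.1661 − 0.17)/0.0061 = -0.0039/0.0061 = -0.64.

z = -0.64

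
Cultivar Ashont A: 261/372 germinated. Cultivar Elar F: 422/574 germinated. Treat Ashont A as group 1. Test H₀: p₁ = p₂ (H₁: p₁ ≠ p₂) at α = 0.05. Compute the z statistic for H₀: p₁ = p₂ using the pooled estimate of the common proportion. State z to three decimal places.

p̂₁ = 261/372 = 0.70161, p̂₂ = 422/574 = 0.73519.
Pooled p̂ = (261+422)/(372+574) = 683/946 = 0.72199.
SE = √(0.200722 × 0.00443033) = 0.02982.
z = (0.70161 − 0.73519)/0.02982 = -0.03358/0.02982 = -1.126.
p-value = 2·P(Z > 1.126) ≈ 0.2602; since p > α = 0.05, fail to reject H₀.

z = -1.126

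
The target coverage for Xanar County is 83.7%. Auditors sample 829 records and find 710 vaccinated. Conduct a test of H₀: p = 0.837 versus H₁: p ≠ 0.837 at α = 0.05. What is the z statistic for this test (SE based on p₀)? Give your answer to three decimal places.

z = 1.516

p̂ = 710/829 = 0.85645.
SE = √(p₀(1−p₀)/n) = √(0.13643/829) = 0.01283.
z = (0.85645 − 0.837)/0.01283 = 0.01945/0.01283 = 1.516.
Two-sided p-value ≈ 2·Φ(−1.516) = 0.1294. With α = 0.05, fail to reject H₀.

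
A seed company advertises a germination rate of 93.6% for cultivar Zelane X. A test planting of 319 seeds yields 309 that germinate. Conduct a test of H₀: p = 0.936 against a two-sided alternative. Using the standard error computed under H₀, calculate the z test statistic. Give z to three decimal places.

z = 2.383

p̂ = 309/319 = 0.96865.
Under H₀, SE = √(0.936·0.064/319) = √(0.000187787) = 0.01370.
z = (0.96865 − 0.936)/0.01370 = 0.03265/0.01370 = 2.383.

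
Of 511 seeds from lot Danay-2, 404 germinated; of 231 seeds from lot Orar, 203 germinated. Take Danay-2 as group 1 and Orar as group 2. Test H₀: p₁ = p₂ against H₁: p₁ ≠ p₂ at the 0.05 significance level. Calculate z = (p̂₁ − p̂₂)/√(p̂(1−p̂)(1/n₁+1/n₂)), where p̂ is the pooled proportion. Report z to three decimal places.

z = -2.883

p̂₁ = 404/511 ≈ 0.79061, p̂₂ = 203/231 ≈ 0.87879.
Pooled p̂ = (404+203)/(511+231) = 607/742 = 0.81806.
SE = √(p̂(1−p̂)(1/n₁+1/n₂)) = √(0.81806·0.18194·0.00628595) = √(0.00093559) = 0.03059.
z = (0.79061 − 0.87879)/0.03059 = -0.08818/0.03059 = -2.883.
Two-sided p-value ≈ 2·Φ(−2.883) = 0.0039. With α = 0.05, reject H₀.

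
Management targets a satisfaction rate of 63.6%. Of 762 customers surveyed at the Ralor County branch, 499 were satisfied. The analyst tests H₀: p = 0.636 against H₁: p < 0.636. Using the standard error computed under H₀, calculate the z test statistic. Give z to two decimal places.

z = 1.08

p̂ = 499/762 ≈ 0.65486.
SE = √(p₀(1−p₀)/n) = √(0.2315/762) = 0.01743.
z = (0.65486 − 0.636)/0.01743 = 0.01886/0.01743 = 1.08.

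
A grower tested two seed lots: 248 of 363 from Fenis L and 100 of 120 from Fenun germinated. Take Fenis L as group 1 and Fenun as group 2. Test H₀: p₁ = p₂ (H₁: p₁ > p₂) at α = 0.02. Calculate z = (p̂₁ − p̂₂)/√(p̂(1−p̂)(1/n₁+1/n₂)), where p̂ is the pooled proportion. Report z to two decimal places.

z = -3.18

p̂₁ = 248/363 ≈ 0.68320, p̂₂ = 100/120 ≈ 0.83333.
Pooled p̂ = (248+100)/(363+120) = 348/483 = 0.72050.
SE = √(0.201381 × 0.0110882) = 0.04725.
z = (0.68320 − 0.83333)/0.04725 = -0.15013/0.04725 = -3.18.
p-value = P(Z > -3.177) ≈ 0.9993; since p > α = 0.02, fail to reject H₀.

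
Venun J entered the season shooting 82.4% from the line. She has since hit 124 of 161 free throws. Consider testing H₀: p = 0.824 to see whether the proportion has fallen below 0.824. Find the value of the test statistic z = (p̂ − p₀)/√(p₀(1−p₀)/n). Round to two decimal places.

p̂ = 124/161 ≈ 0.7702.
Standard error under H₀: √(0.824×0.176/161) = 0.0300.
z = (0.7702 − 0.824)/0.0300 = -0.0538/0.0300 = -1.79.

z = -1.79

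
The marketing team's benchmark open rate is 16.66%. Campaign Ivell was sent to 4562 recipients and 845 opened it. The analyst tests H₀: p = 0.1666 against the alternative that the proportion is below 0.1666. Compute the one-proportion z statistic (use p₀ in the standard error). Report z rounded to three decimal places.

z = 3.376

p̂ = 845/4562 ≈ 0.185226.
Under H₀, SE = √(0.1666·0.8334/4562) = √(3.0435e-05) = 0.005517.
z = (0.185226 − 0.1666)/0.005517 = 0.018626/0.005517 = 3.376.
p-value = P(Z < 3.376) ≈ 0.9996.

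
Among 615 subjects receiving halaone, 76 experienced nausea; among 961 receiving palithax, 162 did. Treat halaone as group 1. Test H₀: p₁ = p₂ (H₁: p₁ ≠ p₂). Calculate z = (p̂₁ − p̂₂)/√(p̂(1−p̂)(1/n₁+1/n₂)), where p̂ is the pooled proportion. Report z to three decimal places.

z = -2.434

p̂₁ = 76/615 = 0.123577, p̂₂ = 162/961 = 0.168574.
Pooled p̂ = (76+162)/(615+961) = 238/1576 = 0.151015.
SE = √(p̂(1−p̂)(1/n₁+1/n₂)) = √(0.151015·0.848985·0.0026666) = √(0.000341884) = 0.018490.
z = (0.123577 − 0.168574)/0.018490 = -0.044997/0.018490 = -2.434.
p-value = 2·P(Z > 2.434) ≈ 0.0150.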